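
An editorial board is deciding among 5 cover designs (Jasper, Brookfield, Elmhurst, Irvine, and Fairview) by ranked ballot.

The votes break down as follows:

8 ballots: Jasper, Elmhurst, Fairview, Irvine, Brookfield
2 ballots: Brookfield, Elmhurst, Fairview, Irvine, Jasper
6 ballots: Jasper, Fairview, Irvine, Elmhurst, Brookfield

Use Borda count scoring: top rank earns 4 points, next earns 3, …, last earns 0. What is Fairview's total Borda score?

38

Borda scores:
  Jasper: 8·4 + 2·0 + 6·4 = 56
  Brookfield: 8·0 + 2·4 + 6·0 = 8
  Elmhurst: 8·3 + 2·3 + 6·1 = 36
  Irvine: 8·1 + 2·1 + 6·2 = 22
  Fairview: 8·2 + 2·2 + 6·3 = 38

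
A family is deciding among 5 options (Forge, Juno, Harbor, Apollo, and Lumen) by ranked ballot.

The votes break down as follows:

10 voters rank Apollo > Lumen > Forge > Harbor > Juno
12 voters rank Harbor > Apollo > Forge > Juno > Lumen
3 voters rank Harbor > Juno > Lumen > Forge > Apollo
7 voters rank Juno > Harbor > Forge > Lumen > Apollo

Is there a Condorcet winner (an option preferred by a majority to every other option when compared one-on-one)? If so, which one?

Harbor

Head-to-head results (32 voters total):
Forge vs Juno: Forge wins 22–10.
Forge vs Harbor: Harbor wins 22–10.
Forge vs Apollo: Apollo wins 22–10.
Forge vs Lumen: Forge wins 19–13.
Juno vs Harbor: Harbor wins 25–7.
Juno vs Apollo: Apollo wins 22–10.
Juno vs Lumen: Juno wins 22–10.
Harbor vs Apollo: Harbor wins 22–10.
Harbor vs Lumen: Harbor wins 22–10.
Apollo vs Lumen: Apollo wins 22–10.
Harbor beats each rival — Forge (22–10), Juno (25–7), Apollo (22–10), Lumen (22–10) — so Harbor is the Condorcet winner.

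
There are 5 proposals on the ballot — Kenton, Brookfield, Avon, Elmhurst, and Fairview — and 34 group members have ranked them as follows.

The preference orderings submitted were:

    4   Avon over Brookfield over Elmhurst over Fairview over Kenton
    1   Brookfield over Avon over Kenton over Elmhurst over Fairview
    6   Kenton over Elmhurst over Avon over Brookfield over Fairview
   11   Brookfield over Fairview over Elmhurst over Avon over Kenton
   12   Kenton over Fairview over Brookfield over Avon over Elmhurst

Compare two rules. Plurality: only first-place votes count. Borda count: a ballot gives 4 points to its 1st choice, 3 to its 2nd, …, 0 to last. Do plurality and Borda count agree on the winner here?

Plurality first-place counts: Kenton 18, Brookfield 12, Avon 4, Elmhurst 0, Fairview 0 → Kenton.
Borda totals: Kenton 74, Brookfield 90, Avon 54, Elmhurst 49, Fairview 73 → Brookfield.
The two rules disagree: plurality picks Kenton, Borda picks Brookfield.

No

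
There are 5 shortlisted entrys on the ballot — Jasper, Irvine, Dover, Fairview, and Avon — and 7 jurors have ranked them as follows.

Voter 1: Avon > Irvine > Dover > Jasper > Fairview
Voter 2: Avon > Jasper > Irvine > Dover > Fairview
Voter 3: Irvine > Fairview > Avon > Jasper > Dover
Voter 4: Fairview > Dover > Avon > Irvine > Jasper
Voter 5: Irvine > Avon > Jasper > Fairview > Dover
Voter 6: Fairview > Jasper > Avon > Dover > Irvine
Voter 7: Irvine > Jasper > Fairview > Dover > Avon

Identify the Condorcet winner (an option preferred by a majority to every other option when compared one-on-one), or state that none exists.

Head-to-head results (7 voters total):
Jasper vs Irvine: Irvine wins 5–2.
Jasper vs Dover: Jasper wins 5–2.
Jasper vs Fairview: Jasper wins 4–3.
Jasper vs Avon: Avon wins 5–2.
Irvine vs Dover: Irvine wins 5–2.
Irvine vs Fairview: Irvine wins 5–2.
Irvine vs Avon: Avon wins 4–3.
Dover vs Fairview: Fairview wins 5–2.
Dover vs Avon: Avon wins 5–2.
Fairview vs Avon: Fairview wins 4–3.
No candidate beats all others: Jasper beats Fairview beats Avon beats Jasper, a majority cycle.

None — there is no Condorcet winner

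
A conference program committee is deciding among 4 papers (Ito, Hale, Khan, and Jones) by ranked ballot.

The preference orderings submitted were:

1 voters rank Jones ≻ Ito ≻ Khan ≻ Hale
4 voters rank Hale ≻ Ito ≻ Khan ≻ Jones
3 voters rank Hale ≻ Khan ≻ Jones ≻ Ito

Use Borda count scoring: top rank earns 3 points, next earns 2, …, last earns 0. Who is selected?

Borda scores:
  Ito: 2 + 4·2 + 3·0 = 10
  Hale: 0 + 4·3 + 3·3 = 21
  Khan: 1 + 4·1 + 3·2 = 11
  Jones: 3 + 4·0 + 3·1 = 6
Hale has the highest total.

Hale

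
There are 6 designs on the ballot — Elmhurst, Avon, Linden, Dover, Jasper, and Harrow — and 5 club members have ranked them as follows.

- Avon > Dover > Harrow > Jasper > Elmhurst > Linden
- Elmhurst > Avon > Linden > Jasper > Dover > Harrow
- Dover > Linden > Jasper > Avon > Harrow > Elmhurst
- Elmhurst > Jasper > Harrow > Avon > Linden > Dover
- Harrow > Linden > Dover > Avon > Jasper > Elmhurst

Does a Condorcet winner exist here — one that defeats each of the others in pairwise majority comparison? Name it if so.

Avon

Head-to-head results (5 voters total):
Elmhurst vs Avon: Avon wins 3–2.
Elmhurst vs Linden: Elmhurst wins 3–2.
Elmhurst vs Dover: Dover wins 3–2.
Elmhurst vs Jasper: Jasper wins 3–2.
Elmhurst vs Harrow: Harrow wins 3–2.
Avon vs Linden: Avon wins 3–2.
Avon vs Dover: Avon wins 3–2.
Avon vs Jasper: Avon wins 3–2.
Avon vs Harrow: Avon wins 3–2.
Linden vs Dover: Linden wins 3–2.
Linden vs Jasper: Linden wins 3–2.
Linden vs Harrow: Harrow wins 3–2.
Dover vs Jasper: Dover wins 3–2.
Dover vs Harrow: Dover wins 3–2.
Jasper vs Harrow: Jasper wins 3–2.
Avon beats each rival — Elmhurst (3–2), Linden (3–2), Dover (3–2), Jasper (3–2), Harrow (3–2) — so Avon is the Condorcet winner.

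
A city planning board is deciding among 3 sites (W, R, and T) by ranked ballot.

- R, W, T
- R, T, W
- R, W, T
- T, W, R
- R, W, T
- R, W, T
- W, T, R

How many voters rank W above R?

Ballots ranking W above R: 2.
Ballots ranking R above W: 5.
So 2 of 7 voters prefer W to R.

2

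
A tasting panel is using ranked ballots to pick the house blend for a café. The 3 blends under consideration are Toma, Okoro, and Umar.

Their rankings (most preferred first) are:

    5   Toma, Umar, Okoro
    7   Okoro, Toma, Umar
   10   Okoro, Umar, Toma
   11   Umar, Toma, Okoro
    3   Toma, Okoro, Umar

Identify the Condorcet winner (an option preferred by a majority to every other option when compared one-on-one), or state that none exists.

None — there is no Condorcet winner

Head-to-head results (36 voters total):
Toma vs Okoro: Toma wins 19–17.
Toma vs Umar: Umar wins 21–15.
Okoro vs Umar: Okoro wins 20–16.
No candidate beats all others: Toma beats Okoro beats Umar beats Toma, a majority cycle.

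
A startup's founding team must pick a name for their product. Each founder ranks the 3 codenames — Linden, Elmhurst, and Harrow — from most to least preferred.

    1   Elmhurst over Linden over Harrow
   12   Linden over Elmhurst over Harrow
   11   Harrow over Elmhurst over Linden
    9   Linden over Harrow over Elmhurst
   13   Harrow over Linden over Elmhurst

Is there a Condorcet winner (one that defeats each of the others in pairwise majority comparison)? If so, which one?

Head-to-head results (46 voters total):
Linden vs Elmhurst: Linden wins 34–12.
Linden vs Harrow: Harrow wins 24–22.
Elmhurst vs Harrow: Harrow wins 33–13.
Harrow beats each rival — Linden (24–22), Elmhurst (33–13) — so Harrow is the Condorcet winner.

Harrow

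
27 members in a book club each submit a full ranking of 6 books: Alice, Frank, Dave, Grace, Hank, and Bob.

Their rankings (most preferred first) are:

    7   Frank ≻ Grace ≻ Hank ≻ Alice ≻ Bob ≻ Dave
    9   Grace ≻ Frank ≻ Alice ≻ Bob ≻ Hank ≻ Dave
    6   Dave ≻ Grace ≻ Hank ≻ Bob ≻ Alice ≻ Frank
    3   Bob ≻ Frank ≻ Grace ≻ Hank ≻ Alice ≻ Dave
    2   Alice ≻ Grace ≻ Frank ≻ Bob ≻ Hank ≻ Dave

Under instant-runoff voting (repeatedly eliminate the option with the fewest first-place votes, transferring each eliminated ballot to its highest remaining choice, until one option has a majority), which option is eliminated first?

Round 1: Grace 9, Frank 7, Dave 6, Bob 3, Alice 2, Hank 0. Hank has the fewest and is eliminated.
Round 2: Grace 9, Frank 7, Dave 6, Bob 3, Alice 2. Alice has the fewest and is eliminated.
Round 3: Grace 11, Frank 7, Dave 6, Bob 3. Bob has the fewest and is eliminated.
Round 4: Grace 11, Frank 10, Dave 6. Dave has the fewest and is eliminated.
Round 5: Grace 17, Frank 10. Grace has a majority.

Hank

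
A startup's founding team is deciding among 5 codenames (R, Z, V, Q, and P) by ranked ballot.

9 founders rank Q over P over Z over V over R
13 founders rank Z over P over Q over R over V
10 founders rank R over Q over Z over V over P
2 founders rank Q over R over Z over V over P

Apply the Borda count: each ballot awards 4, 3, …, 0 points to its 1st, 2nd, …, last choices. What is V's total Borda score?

21

Borda scores:
  R: 9·0 + 13·1 + 10·4 + 2·3 = 59
  Z: 9·2 + 13·4 + 10·2 + 2·2 = 94
  V: 9·1 + 13·0 + 10·1 + 2·1 = 21
  Q: 9·4 + 13·2 + 10·3 + 2·4 = 100
  P: 9·3 + 13·3 + 10·0 + 2·0 = 66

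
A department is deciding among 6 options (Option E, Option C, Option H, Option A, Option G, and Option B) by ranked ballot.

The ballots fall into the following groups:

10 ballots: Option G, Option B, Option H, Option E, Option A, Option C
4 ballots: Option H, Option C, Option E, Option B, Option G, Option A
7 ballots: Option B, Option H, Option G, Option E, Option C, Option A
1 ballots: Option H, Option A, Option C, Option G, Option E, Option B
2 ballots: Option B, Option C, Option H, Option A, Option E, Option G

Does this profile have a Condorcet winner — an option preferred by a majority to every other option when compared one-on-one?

Head-to-head results (24 voters total):
Option E vs Option C: Option E wins 17–7.
Option E vs Option H: Option H wins 24–0.
Option E vs Option A: Option E wins 21–3.
Option E vs Option G: Option G wins 18–6.
Option E vs Option B: Option B wins 19–5.
Option C vs Option H: Option H wins 22–2.
Option C vs Option A: Option C wins 13–11.
Option C vs Option G: Option G wins 17–7.
Option C vs Option B: Option B wins 19–5.
Option H vs Option A: Option H wins 24–0.
Option H vs Option G: Option H wins 14–10.
Option H vs Option B: Option B wins 19–5.
Option A vs Option G: Option G wins 21–3.
Option A vs Option B: Option B wins 23–1.
Option G vs Option B: Option B wins 13–11.
Option B beats each rival — Option E (19–5), Option C (19–5), Option H (19–5), Option A (23–1), Option G (13–11) — so Option B is the Condorcet winner.

Yes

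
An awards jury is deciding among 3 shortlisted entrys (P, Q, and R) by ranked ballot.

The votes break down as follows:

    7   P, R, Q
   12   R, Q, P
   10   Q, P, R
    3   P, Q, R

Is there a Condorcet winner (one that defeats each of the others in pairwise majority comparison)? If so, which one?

None — there is no Condorcet winner

Head-to-head results (32 voters total):
P vs Q: Q wins 22–10.
P vs R: P wins 20–12.
Q vs R: R wins 19–13.
No candidate beats all others: P beats R beats Q beats P, a majority cycle.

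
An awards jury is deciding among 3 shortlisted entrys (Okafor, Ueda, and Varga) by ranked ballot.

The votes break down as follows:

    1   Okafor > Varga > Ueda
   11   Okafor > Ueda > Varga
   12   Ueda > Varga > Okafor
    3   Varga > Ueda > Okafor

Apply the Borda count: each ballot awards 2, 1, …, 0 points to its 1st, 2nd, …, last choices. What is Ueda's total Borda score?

Borda scores:
  Okafor: 2 + 11·2 + 12·0 + 3·0 = 24
  Ueda: 0 + 11·1 + 12·2 + 3·1 = 38
  Varga: 1 + 11·0 + 12·1 + 3·2 = 19

38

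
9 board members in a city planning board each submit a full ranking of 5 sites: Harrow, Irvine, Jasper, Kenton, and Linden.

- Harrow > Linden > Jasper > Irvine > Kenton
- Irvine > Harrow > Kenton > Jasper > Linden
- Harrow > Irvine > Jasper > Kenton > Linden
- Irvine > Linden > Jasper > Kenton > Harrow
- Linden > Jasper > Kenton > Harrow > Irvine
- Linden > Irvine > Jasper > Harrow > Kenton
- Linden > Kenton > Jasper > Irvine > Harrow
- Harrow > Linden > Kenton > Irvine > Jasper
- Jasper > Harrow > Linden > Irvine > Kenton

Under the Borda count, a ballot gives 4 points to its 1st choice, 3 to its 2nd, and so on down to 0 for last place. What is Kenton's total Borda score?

Borda scores:
  Harrow: 4 + 3 + 4 + 0 + 1 + 1 + 0 + 4 + 3 = 20
  Irvine: 1 + 4 + 3 + 4 + 0 + 3 + 1 + 1 + 1 = 18
  Jasper: 2 + 1 + 2 + 2 + 3 + 2 + 2 + 0 + 4 = 18
  Kenton: 0 + 2 + 1 + 1 + 2 + 0 + 3 + 2 + 0 = 11
  Linden: 3 + 0 + 0 + 3 + 4 + 4 + 4 + 3 + 2 = 23

11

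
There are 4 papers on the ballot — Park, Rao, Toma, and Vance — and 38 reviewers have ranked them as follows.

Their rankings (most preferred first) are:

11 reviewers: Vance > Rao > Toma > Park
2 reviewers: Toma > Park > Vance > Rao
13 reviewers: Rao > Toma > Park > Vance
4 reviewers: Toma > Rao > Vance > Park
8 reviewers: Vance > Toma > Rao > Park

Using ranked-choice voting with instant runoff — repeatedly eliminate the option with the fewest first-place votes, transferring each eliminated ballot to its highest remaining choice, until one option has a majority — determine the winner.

Round 1: Vance 19, Rao 13, Toma 6, Park 0. Park has the fewest and is eliminated.
Round 2: Vance 19, Rao 13, Toma 6. Toma has the fewest and is eliminated.
Round 3: Vance 21, Rao 17. Vance has a majority.

Vance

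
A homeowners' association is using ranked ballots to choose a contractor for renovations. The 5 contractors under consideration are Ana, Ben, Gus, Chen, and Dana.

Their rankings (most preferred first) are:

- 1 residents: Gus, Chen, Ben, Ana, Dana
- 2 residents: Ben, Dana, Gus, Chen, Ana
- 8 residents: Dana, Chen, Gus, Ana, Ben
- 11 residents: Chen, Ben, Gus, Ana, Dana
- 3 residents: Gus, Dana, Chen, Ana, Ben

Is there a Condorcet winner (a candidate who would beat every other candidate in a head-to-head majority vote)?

No

Head-to-head results (25 voters total):
Ana vs Ben: Ben wins 14–11.
Ana vs Gus: Gus wins 25–0.
Ana vs Chen: Chen wins 25–0.
Ana vs Dana: Dana wins 13–12.
Ben vs Gus: Ben wins 13–12.
Ben vs Chen: Chen wins 23–2.
Ben vs Dana: Ben wins 14–11.
Gus vs Chen: Chen wins 19–6.
Gus vs Dana: Gus wins 15–10.
Chen vs Dana: Dana wins 13–12.
No candidate beats all others: Ben beats Dana beats Chen beats Ben, a majority cycle.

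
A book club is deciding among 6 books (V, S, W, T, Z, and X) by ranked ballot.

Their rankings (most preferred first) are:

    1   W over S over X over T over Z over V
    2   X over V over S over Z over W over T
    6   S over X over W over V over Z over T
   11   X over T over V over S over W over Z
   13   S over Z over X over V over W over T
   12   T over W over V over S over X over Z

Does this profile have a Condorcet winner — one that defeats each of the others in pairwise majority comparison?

Head-to-head results (45 voters total):
V vs S: V wins 25–20.
V vs W: V wins 26–19.
V vs T: T wins 24–21.
V vs Z: V wins 31–14.
V vs X: X wins 33–12.
S vs W: S wins 32–13.
S vs T: T wins 23–22.
S vs Z: S wins 45–0.
S vs X: S wins 32–13.
W vs T: T wins 23–22.
W vs Z: W wins 30–15.
W vs X: X wins 32–13.
T vs Z: T wins 24–21.
T vs X: X wins 33–12.
Z vs X: X wins 32–13.
No candidate beats all others: V beats S beats X beats V, a majority cycle.

No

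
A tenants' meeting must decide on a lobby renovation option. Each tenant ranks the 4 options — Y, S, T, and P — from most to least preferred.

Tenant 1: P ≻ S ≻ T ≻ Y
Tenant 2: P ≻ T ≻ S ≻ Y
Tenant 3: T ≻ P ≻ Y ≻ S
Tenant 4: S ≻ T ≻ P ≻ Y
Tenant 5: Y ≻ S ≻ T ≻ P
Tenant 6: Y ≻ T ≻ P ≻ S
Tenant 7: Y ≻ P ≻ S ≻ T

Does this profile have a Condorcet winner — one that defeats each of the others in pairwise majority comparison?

No

Head-to-head results (7 voters total):
Y vs S: Y wins 4–3.
Y vs T: T wins 4–3.
Y vs P: P wins 4–3.
S vs T: S wins 4–3.
S vs P: P wins 5–2.
T vs P: T wins 4–3.
No candidate beats all others: Y beats S beats T beats Y, a majority cycle.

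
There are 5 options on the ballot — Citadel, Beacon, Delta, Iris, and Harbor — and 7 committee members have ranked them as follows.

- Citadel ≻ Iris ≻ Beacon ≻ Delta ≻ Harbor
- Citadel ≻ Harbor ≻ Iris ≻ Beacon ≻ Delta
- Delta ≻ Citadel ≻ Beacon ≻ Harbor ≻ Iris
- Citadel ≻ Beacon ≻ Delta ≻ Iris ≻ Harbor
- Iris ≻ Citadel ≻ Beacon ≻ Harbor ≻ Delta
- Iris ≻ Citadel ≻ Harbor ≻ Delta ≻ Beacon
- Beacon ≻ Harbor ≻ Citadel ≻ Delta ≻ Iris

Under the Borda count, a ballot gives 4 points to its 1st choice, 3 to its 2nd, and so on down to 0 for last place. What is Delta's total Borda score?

9

Borda scores:
  Citadel: 4 + 4 + 3 + 4 + 3 + 3 + 2 = 23
  Beacon: 2 + 1 + 2 + 3 + 2 + 0 + 4 = 14
  Delta: 1 + 0 + 4 + 2 + 0 + 1 + 1 = 9
  Iris: 3 + 2 + 0 + 1 + 4 + 4 + 0 = 14
  Harbor: 0 + 3 + 1 + 0 + 1 + 2 + 3 = 10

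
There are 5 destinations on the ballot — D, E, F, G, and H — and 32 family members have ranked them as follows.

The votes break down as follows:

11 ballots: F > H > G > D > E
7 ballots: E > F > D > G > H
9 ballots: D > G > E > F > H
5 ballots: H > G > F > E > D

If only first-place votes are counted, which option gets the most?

F

First-place vote totals:
  D: 9
  E: 7
  F: 11
  G: 0
  H: 5
F has the most first-place votes.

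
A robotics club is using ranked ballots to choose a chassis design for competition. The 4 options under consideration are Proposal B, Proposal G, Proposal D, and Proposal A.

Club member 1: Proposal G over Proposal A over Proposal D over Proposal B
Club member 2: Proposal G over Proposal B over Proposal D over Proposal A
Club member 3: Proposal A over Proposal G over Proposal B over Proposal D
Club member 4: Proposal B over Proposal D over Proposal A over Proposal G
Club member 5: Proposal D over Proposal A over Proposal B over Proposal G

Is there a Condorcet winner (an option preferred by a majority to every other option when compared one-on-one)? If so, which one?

Head-to-head results (5 voters total):
Proposal B vs Proposal G: Proposal G wins 3–2.
Proposal B vs Proposal D: Proposal B wins 3–2.
Proposal B vs Proposal A: Proposal A wins 3–2.
Proposal G vs Proposal D: Proposal G wins 3–2.
Proposal G vs Proposal A: Proposal A wins 3–2.
Proposal D vs Proposal A: Proposal D wins 3–2.
No candidate beats all others: Proposal B beats Proposal D beats Proposal A beats Proposal B, a majority cycle.

None — there is no Condorcet winner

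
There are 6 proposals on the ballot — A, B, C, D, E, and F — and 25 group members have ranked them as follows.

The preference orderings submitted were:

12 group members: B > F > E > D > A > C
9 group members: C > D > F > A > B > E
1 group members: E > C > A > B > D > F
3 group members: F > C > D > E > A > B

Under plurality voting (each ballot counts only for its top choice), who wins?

First-place vote totals:
  A: 0
  B: 12
  C: 9
  D: 0
  E: 1
  F: 3
B has the most first-place votes.

B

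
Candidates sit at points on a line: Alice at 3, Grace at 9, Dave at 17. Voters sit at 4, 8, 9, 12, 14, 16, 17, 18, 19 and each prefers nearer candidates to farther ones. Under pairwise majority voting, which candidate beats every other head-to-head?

With single-peaked preferences on a line, the Condorcet winner is the candidate closest to the median voter.
The median voter (position 14) is closest to Dave at 17.
Check: Dave vs Alice — voters closer to Dave: 6 of 9.

Dave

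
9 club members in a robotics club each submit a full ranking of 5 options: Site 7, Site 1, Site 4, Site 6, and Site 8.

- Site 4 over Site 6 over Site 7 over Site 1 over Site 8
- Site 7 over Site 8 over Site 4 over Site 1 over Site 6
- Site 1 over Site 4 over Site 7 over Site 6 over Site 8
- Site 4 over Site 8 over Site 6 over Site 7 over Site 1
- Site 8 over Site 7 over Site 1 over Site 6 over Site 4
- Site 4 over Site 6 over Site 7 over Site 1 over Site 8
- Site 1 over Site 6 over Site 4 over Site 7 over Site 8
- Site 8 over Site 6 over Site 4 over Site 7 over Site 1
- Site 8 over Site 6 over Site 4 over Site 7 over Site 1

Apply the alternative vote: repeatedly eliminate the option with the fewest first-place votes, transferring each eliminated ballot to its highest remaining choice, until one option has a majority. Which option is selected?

Site 4

Round 1: Site 4 3, Site 8 3, Site 1 2, Site 7 1, Site 6 0. Site 6 has the fewest and is eliminated.
Round 2: Site 4 3, Site 8 3, Site 1 2, Site 7 1. Site 7 has the fewest and is eliminated.
Round 3: Site 8 4, Site 4 3, Site 1 2. Site 1 has the fewest and is eliminated.
Round 4: Site 4 5, Site 8 4. Site 4 has a majority.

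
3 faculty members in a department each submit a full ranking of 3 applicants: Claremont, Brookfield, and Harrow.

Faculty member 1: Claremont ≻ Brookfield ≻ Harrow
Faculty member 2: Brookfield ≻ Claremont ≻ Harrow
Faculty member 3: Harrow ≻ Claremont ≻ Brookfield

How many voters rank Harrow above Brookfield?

1

Ballots ranking Harrow above Brookfield: 1.
Ballots ranking Brookfield above Harrow: 2.
So 1 of 3 voters prefer Harrow to Brookfield.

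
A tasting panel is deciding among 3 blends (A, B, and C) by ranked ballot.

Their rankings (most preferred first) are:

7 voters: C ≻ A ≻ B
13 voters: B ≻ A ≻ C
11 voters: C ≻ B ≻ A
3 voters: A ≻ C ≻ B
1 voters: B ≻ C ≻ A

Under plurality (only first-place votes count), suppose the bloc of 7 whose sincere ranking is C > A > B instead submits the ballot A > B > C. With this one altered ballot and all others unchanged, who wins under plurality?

First-place totals with the altered ballot: A 10, B 14, C 11.
The switch changes the winner from C to B.

B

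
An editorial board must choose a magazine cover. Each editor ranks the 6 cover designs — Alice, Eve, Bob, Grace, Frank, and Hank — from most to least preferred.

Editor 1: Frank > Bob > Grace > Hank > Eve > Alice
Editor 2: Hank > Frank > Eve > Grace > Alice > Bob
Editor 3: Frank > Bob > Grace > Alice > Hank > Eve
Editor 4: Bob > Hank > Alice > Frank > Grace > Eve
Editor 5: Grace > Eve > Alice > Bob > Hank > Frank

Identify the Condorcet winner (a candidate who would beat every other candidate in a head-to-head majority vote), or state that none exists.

Head-to-head results (5 voters total):
Alice vs Eve: Eve wins 3–2.
Alice vs Bob: Bob wins 3–2.
Alice vs Grace: Grace wins 4–1.
Alice vs Frank: Frank wins 3–2.
Alice vs Hank: Hank wins 3–2.
Eve vs Bob: Bob wins 3–2.
Eve vs Grace: Grace wins 4–1.
Eve vs Frank: Frank wins 4–1.
Eve vs Hank: Hank wins 4–1.
Bob vs Grace: Bob wins 3–2.
Bob vs Frank: Frank wins 3–2.
Bob vs Hank: Bob wins 4–1.
Grace vs Frank: Frank wins 4–1.
Grace vs Hank: Grace wins 3–2.
Frank vs Hank: Hank wins 3–2.
No candidate beats all others: Bob beats Hank beats Frank beats Bob, a majority cycle.

No Condorcet winner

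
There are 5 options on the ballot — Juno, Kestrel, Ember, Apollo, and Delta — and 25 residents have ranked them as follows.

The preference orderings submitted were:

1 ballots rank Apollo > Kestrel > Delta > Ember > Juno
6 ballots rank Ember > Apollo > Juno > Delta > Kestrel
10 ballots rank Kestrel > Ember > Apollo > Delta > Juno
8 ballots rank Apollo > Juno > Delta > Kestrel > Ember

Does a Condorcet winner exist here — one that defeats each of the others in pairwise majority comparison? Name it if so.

There is no Condorcet winner

Head-to-head results (25 voters total):
Juno vs Kestrel: Juno wins 14–11.
Juno vs Ember: Ember wins 17–8.
Juno vs Apollo: Apollo wins 25–0.
Juno vs Delta: Juno wins 14–11.
Kestrel vs Ember: Kestrel wins 19–6.
Kestrel vs Apollo: Apollo wins 15–10.
Kestrel vs Delta: Delta wins 14–11.
Ember vs Apollo: Ember wins 16–9.
Ember vs Delta: Ember wins 16–9.
Apollo vs Delta: Apollo wins 25–0.
No candidate beats all others: Juno beats Kestrel beats Ember beats Juno, a majority cycle.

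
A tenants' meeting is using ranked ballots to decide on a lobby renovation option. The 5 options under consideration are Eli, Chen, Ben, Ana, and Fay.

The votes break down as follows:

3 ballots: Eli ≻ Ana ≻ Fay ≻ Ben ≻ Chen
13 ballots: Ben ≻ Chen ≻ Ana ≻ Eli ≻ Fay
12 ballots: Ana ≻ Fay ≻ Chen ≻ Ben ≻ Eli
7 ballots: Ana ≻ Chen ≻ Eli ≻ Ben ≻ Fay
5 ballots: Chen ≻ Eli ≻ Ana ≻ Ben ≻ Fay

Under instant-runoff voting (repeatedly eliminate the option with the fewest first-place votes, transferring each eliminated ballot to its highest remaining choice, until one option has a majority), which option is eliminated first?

Fay

Round 1: Ana 19, Ben 13, Chen 5, Eli 3, Fay 0. Fay has the fewest and is eliminated.
Round 2: Ana 19, Ben 13, Chen 5, Eli 3. Eli has the fewest and is eliminated.
Round 3: Ana 22, Ben 13, Chen 5. Ana has a majority.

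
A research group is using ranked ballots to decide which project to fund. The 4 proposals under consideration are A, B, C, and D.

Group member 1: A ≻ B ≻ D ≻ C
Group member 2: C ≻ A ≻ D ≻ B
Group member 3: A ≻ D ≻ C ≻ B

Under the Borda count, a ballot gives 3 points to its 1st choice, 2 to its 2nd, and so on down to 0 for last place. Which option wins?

A

Borda scores:
  A: 3 + 2 + 3 = 8
  B: 2 + 0 + 0 = 2
  C: 0 + 3 + 1 = 4
  D: 1 + 1 + 2 = 4
A has the highest total.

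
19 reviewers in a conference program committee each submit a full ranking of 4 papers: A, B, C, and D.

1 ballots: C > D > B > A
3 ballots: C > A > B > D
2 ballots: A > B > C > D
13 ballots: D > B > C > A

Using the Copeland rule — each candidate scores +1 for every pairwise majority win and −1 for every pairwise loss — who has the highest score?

D

Pairwise results:
  A vs B: B wins 14–5.
  A vs C: C wins 17–2.
  A vs D: D wins 14–5.
  B vs C: B wins 15–4.
  B vs D: D wins 14–5.
  C vs D: D wins 13–6.
Copeland scores (wins − losses):
  A: 0 − 3 = -3
  B: 2 − 1 = 1
  C: 1 − 2 = -1
  D: 3 − 0 = 3
D has the best Copeland score.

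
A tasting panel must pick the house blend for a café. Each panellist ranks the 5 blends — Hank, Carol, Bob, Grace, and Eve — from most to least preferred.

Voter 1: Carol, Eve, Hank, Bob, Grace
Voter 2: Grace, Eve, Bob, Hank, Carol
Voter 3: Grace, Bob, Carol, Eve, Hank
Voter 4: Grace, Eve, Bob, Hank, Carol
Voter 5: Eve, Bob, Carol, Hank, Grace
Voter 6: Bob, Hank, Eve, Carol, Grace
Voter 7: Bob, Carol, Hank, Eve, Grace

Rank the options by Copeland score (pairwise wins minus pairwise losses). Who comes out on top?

Pairwise results:
  Hank vs Carol: Carol wins 4–3.
  Hank vs Bob: Bob wins 6–1.
  Hank vs Grace: Hank wins 4–3.
  Hank vs Eve: Eve wins 5–2.
  Carol vs Bob: Bob wins 6–1.
  Carol vs Grace: Carol wins 4–3.
  Carol vs Eve: Eve wins 4–3.
  Bob vs Grace: Bob wins 4–3.
  Bob vs Eve: Eve wins 4–3.
  Grace vs Eve: Eve wins 4–3.
Copeland scores (wins − losses):
  Hank: 1 − 3 = -2
  Carol: 2 − 2 = 0
  Bob: 3 − 1 = 2
  Grace: 0 − 4 = -4
  Eve: 4 − 0 = 4
Eve has the best Copeland score.

Eve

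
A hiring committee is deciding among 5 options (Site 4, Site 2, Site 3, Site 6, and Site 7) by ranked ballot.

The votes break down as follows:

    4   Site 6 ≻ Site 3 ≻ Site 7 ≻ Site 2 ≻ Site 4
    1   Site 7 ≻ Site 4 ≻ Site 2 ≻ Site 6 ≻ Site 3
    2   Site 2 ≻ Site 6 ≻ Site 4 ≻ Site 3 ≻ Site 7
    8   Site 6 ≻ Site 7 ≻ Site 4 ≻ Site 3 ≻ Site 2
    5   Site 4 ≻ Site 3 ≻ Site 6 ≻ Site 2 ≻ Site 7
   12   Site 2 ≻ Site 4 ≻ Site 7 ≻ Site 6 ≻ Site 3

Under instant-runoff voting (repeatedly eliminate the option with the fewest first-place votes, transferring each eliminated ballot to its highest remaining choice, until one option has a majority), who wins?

Round 1: Site 2 14, Site 6 12, Site 4 5, Site 7 1, Site 3 0. Site 3 has the fewest and is eliminated.
Round 2: Site 2 14, Site 6 12, Site 4 5, Site 7 1. Site 7 has the fewest and is eliminated.
Round 3: Site 2 14, Site 6 12, Site 4 6. Site 4 has the fewest and is eliminated.
Round 4: Site 6 17, Site 2 15. Site 6 has a majority.

Site 6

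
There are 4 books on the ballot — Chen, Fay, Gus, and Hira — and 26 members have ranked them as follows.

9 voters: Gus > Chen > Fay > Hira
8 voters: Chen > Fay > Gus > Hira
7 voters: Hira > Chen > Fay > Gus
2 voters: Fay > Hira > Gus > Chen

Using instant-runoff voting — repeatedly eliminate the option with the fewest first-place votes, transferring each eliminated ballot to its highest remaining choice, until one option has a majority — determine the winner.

Gus

Round 1: Gus 9, Chen 8, Hira 7, Fay 2. Fay has the fewest and is eliminated.
Round 2: Gus 9, Hira 9, Chen 8. Chen has the fewest and is eliminated.
Round 3: Gus 17, Hira 9. Gus has a majority.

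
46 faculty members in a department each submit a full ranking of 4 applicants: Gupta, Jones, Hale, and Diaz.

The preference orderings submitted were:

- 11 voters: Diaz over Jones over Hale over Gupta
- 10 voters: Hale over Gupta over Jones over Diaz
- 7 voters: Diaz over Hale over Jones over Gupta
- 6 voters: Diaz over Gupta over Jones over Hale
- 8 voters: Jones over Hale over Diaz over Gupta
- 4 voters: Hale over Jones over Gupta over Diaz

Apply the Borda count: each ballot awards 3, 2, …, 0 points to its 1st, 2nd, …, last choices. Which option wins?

Borda scores:
  Gupta: 11·0 + 10·2 + 7·0 + 6·2 + 8·0 + 4·1 = 36
  Jones: 11·2 + 10·1 + 7·1 + 6·1 + 8·3 + 4·2 = 77
  Hale: 11·1 + 10·3 + 7·2 + 6·0 + 8·2 + 4·3 = 83
  Diaz: 11·3 + 10·0 + 7·3 + 6·3 + 8·1 + 4·0 = 80
Hale has the highest total.

Hale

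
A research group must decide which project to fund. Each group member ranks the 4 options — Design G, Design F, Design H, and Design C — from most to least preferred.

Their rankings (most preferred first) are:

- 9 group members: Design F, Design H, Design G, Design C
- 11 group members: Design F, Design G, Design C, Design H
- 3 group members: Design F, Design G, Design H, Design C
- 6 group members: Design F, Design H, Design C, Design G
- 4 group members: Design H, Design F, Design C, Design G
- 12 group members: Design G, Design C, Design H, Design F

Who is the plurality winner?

First-place vote totals:
  Design G: 12
  Design F: 29
  Design H: 4
  Design C: 0
Design F has the most first-place votes.

Design F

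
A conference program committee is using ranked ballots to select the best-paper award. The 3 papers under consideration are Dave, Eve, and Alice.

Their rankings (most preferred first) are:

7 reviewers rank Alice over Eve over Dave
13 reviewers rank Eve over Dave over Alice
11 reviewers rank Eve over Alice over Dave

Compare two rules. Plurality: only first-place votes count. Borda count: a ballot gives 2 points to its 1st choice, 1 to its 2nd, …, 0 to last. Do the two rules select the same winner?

Plurality first-place counts: Dave 0, Eve 24, Alice 7 → Eve.
Borda totals: Dave 13, Eve 55, Alice 25 → Eve.
The two rules agree on Eve.

Yes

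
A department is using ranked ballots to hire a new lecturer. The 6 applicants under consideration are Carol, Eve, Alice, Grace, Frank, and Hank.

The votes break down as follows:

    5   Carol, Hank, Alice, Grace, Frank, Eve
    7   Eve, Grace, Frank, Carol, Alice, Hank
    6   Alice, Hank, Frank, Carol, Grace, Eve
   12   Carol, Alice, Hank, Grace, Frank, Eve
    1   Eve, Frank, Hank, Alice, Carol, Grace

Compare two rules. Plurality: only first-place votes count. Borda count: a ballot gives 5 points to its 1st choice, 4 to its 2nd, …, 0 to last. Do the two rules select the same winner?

Plurality first-place counts: Carol 17, Eve 8, Alice 6, Grace 0, Frank 0, Hank 0 → Carol.
Borda totals: Carol 112, Eve 40, Alice 102, Grace 68, Frank 60, Hank 83 → Carol.
The two rules agree on Carol.

Yes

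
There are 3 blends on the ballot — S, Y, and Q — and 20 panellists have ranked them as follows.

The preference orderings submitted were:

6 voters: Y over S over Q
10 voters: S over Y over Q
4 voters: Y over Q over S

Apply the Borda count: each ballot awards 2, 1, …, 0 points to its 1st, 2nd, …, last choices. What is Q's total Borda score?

4

Borda scores:
  S: 6·1 + 10·2 + 4·0 = 26
  Y: 6·2 + 10·1 + 4·2 = 30
  Q: 6·0 + 10·0 + 4·1 = 4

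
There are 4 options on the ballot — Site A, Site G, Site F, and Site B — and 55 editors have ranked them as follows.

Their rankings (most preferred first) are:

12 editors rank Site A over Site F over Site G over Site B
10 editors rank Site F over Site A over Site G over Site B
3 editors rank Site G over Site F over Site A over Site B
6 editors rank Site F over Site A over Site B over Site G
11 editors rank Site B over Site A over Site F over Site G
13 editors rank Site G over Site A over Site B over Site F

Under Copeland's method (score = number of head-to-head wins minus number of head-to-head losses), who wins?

Site A

Pairwise results:
  Site A vs Site G: Site A wins 39–16.
  Site A vs Site F: Site A wins 36–19.
  Site A vs Site B: Site A wins 44–11.
  Site G vs Site F: Site F wins 39–16.
  Site G vs Site B: Site G wins 38–17.
  Site F vs Site B: Site F wins 31–24.
Copeland scores (wins − losses):
  Site A: 3 − 0 = 3
  Site G: 1 − 2 = -1
  Site F: 2 − 1 = 1
  Site B: 0 − 3 = -3
Site A has the best Copeland score.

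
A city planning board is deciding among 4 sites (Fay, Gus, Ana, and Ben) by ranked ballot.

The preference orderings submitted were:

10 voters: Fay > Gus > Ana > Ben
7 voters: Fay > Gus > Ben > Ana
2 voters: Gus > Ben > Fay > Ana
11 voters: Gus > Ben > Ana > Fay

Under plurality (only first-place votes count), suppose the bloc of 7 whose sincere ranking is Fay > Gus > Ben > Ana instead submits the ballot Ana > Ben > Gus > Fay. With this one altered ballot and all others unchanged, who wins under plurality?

First-place totals with the altered ballot: Fay 10, Gus 13, Ana 7, Ben 0.
The switch changes the winner from Fay to Gus.

Gus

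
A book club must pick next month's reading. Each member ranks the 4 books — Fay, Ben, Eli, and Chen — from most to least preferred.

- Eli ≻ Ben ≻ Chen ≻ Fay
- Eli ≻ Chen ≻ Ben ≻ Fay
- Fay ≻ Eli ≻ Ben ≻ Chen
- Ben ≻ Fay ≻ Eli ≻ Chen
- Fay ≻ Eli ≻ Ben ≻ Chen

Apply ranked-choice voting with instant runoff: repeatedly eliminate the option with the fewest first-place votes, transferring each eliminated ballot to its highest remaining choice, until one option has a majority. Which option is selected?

Fay

Round 1: Fay 2, Eli 2, Ben 1, Chen 0. Chen has the fewest and is eliminated.
Round 2: Fay 2, Eli 2, Ben 1. Ben has the fewest and is eliminated.
Round 3: Fay 3, Eli 2. Fay has a majority.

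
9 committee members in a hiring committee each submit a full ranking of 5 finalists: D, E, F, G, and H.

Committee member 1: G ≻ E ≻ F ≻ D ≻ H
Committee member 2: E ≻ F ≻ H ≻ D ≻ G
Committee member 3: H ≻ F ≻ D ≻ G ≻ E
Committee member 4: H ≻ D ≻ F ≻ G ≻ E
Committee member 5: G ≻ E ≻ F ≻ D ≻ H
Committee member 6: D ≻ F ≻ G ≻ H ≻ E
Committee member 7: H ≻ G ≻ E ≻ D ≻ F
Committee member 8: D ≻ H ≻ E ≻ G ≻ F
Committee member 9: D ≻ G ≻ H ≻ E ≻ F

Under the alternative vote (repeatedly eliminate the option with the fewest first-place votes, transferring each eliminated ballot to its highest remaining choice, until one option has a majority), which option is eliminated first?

Round 1: D 3, H 3, G 2, E 1, F 0. F has the fewest and is eliminated.
Round 2: D 3, H 3, G 2, E 1. E has the fewest and is eliminated.
Round 3: H 4, D 3, G 2. G has the fewest and is eliminated.
Round 4: D 5, H 4. D has a majority.

F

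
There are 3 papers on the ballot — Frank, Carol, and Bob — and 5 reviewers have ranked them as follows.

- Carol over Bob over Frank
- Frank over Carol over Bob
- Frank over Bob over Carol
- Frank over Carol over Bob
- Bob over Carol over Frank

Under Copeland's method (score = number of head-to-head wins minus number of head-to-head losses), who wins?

Pairwise results:
  Frank vs Carol: Frank wins 3–2.
  Frank vs Bob: Frank wins 3–2.
  Carol vs Bob: Carol wins 3–2.
Copeland scores (wins − losses):
  Frank: 2 − 0 = 2
  Carol: 1 − 1 = 0
  Bob: 0 − 2 = -2
Frank has the best Copeland score.

Frank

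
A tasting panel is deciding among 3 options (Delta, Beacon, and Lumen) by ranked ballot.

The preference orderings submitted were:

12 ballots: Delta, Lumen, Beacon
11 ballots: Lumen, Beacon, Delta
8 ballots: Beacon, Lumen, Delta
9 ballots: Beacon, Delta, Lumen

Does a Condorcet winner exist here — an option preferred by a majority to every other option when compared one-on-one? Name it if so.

Head-to-head results (40 voters total):
Delta vs Beacon: Beacon wins 28–12.
Delta vs Lumen: Delta wins 21–19.
Beacon vs Lumen: Lumen wins 23–17.
No candidate beats all others: Delta beats Lumen beats Beacon beats Delta, a majority cycle.

No Condorcet winner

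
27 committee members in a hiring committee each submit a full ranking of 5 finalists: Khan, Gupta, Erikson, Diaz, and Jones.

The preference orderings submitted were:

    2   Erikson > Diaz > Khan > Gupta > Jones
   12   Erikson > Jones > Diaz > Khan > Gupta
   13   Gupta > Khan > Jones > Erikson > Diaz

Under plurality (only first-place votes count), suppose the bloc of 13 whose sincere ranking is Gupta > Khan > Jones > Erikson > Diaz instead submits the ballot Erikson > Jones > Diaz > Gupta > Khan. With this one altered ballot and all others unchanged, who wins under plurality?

Erikson

First-place totals with the altered ballot: Khan 0, Gupta 0, Erikson 27, Diaz 0, Jones 0.
The winner is unchanged: still Erikson.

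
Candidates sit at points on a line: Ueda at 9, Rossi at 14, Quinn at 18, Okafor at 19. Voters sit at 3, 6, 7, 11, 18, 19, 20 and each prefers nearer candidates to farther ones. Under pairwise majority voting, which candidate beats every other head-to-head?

With single-peaked preferences on a line, the Condorcet winner is the candidate closest to the median voter.
The median voter (position 11) is closest to Ueda at 9.
Check: Ueda vs Okafor — voters closer to Ueda: 4 of 7.

Ueda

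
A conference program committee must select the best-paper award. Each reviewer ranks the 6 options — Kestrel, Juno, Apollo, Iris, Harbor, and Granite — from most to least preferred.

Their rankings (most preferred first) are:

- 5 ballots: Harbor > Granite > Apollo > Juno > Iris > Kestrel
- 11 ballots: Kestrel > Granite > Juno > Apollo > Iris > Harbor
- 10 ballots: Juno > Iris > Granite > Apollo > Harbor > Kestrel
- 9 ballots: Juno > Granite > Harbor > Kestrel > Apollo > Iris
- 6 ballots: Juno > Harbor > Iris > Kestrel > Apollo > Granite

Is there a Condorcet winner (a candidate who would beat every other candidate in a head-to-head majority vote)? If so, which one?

Juno

Head-to-head results (41 voters total):
Kestrel vs Juno: Juno wins 30–11.
Kestrel vs Apollo: Kestrel wins 26–15.
Kestrel vs Iris: Iris wins 21–20.
Kestrel vs Harbor: Harbor wins 30–11.
Kestrel vs Granite: Granite wins 24–17.
Juno vs Apollo: Juno wins 36–5.
Juno vs Iris: Juno wins 41–0.
Juno vs Harbor: Juno wins 36–5.
Juno vs Granite: Juno wins 25–16.
Apollo vs Iris: Apollo wins 25–16.
Apollo vs Harbor: Apollo wins 21–20.
Apollo vs Granite: Granite wins 35–6.
Iris vs Harbor: Iris wins 21–20.
Iris vs Granite: Granite wins 25–16.
Harbor vs Granite: Granite wins 30–11.
Juno beats each rival — Kestrel (30–11), Apollo (36–5), Iris (41–0), Harbor (36–5), Granite (25–16) — so Juno is the Condorcet winner.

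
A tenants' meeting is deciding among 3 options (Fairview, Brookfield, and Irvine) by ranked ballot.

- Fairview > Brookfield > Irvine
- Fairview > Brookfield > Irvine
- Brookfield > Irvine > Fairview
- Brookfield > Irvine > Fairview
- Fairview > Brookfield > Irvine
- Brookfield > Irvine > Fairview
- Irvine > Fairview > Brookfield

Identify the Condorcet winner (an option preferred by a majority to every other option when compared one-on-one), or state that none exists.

None — there is no Condorcet winner

Head-to-head results (7 voters total):
Fairview vs Brookfield: Fairview wins 4–3.
Fairview vs Irvine: Irvine wins 4–3.
Brookfield vs Irvine: Brookfield wins 6–1.
No candidate beats all others: Fairview beats Brookfield beats Irvine beats Fairview, a majority cycle.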